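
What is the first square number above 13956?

Solve n² > 13956 for integer n.
The largest n with value ≤ 13956 is 118 (since 13924 ≤ 13956 < 14161), so the first above is n = 119, value 14161.

14161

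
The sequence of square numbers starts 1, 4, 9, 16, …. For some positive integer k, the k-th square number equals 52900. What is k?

230

We need n² = 52900, so n = √52900 = 230.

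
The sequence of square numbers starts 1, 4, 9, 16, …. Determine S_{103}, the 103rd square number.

The 103rd square number is n² with n = 103.
103² = 10609.

10609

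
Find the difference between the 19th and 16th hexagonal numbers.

207

19·(2·19 − 1) = 703 and 16·(2·16 − 1) = 496.
Difference: 703 − 496 = 207.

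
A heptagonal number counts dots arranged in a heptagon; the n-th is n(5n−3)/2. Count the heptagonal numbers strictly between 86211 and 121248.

The n-th heptagonal number is n(5n−3)/2.
Smallest index with value > 86211: n = 187 (giving 87142).
Largest index with value < 121248: n = 220 (giving 120670).
Indices 187 through 220: 34 terms.

34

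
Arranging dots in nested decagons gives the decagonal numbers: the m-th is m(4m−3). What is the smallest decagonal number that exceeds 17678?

17755

Solve n(4n−3) > 17678 for integer n.
The largest n with value ≤ 17678 is 66 (since 17226 ≤ 17678 < 17755), so the first above is n = 67, value 17755.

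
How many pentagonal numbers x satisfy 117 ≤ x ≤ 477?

The n-th pentagonal number is n(3n−1)/2.
Smallest index with value ≥ 117: n = 9 (giving 117).
Largest index with value ≤ 477: n = 18 (giving 477).
Indices 9 through 18: 10 terms.

10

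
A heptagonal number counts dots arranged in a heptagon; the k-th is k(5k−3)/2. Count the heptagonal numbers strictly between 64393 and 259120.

162

The n-th heptagonal number is n(5n−3)/2.
Smallest index with value > 64393: n = 161 (giving 64561).
Largest index with value < 259120: n = 322 (giving 258727).
Indices 161 through 322: 162 terms.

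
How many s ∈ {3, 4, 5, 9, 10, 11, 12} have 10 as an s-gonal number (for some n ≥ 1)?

2

s = 3: P(3, 4) = 10. ✓
s = 4: P(4, 3) = 9 and P(4, 4) = 16; 10 is not s-gonal.
s = 5: P(5, 2) = 5 and P(5, 3) = 12; 10 is not s-gonal.
s = 9: P(9, 2) = 9 and P(9, 3) = 24; 10 is not s-gonal.
s = 10: P(10, 2) = 10. ✓
s = 11: P(11, 1) = 1 and P(11, 2) = 11; 10 is not s-gonal.
s = 12: P(12, 1) = 1 and P(12, 2) = 12; 10 is not s-gonal.
Hits: s ∈ {3, 10} → 2.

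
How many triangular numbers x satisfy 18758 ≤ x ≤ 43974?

The n-th triangular number is n(n+1)/2.
Smallest index with value ≥ 18758: n = 194 (giving 18915).
Largest index with value ≤ 43974: n = 296 (giving 43956).
Indices 194 through 296: 103 terms.

103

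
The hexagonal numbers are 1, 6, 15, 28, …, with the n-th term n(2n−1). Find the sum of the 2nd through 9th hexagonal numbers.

524

Σ i(2i−1) = 2Σi² − Σi over i = 2..9.
Σi = 45 − 1 = 44 and Σi² = 285 − 1 = 284.
2·284 − 1·44 = 524.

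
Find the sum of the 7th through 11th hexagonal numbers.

Σ i(2i−1) = 2Σi² − Σi over i = 7..11.
Σi = 66 − 21 = 45 and Σi² = 506 − 91 = 415.
2·415 − 1·45 = 785.

785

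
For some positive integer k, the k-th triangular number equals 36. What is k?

Set n(n+1)/2 = 36, giving n² + n − 72 = 0.
The discriminant is 1 + 8·36 = 289, and √289 = 17.
So n = (-1 + 17) / 2 = 16/2 = 8.

8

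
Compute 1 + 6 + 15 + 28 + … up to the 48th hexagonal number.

74872

Σ i(2i−1) = 2Σi² − Σi over i = 1..48.
Σi = 1176 and Σi² = 38024.
2·38024 − 1·1176 = 74872.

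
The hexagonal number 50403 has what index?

Set n(2n−1) = 50403, giving 2n² − n − 50403 = 0.
The discriminant is 1 + 8·50403 = 403225, and √403225 = 635.
So n = (1 + 635) / 4 = 636/4 = 159.
Check: 159·(2·159 − 1) = 50403. ✓

159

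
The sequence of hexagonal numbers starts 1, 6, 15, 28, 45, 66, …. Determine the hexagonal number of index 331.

The 331st hexagonal number is n(2n−1) with n = 331.
331·(2·331 − 1) = 331·661 = 218791.

218791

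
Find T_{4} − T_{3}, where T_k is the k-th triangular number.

Consecutive triangular numbers differ by n: T_{4} − T_{3} = 4.

4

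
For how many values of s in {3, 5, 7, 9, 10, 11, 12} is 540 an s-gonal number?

2

s = 3: P(3, 32) = 528 and P(3, 33) = 561; 540 is not s-gonal.
s = 5: P(5, 19) = 532 and P(5, 20) = 590; 540 is not s-gonal.
s = 7: P(7, 15) = 540. ✓
s = 9: P(9, 12) = 474 and P(9, 13) = 559; 540 is not s-gonal.
s = 10: P(10, 12) = 540. ✓
s = 11: P(11, 11) = 506 and P(11, 12) = 606; 540 is not s-gonal.
s = 12: P(12, 10) = 460 and P(12, 11) = 561; 540 is not s-gonal.
Hits: s ∈ {7, 10} → 2.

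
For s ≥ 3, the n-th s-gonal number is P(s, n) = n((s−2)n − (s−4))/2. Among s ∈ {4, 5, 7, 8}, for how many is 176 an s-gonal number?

s = 4: P(4, 13) = 169 and P(4, 14) = 196; 176 is not s-gonal.
s = 5: P(5, 11) = 176. ✓
s = 7: P(7, 8) = 148 and P(7, 9) = 189; 176 is not s-gonal.
s = 8: P(8, 8) = 176. ✓
Hits: s ∈ {5, 8} → 2.

2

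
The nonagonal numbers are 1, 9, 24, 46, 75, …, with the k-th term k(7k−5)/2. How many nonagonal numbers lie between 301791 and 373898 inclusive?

34

The n-th nonagonal number is n(7n−5)/2.
Smallest index with value ≥ 301791: n = 294 (giving 301791).
Largest index with value ≤ 373898: n = 327 (giving 373434).
Indices 294 through 327: 34 terms.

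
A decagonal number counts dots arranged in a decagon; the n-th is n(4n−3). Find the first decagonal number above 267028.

Solve n(4n−3) > 267028 for integer n.
The largest n with value ≤ 267028 is 258 (since 265482 ≤ 267028 < 267547), so the first above is n = 259, value 267547.

267547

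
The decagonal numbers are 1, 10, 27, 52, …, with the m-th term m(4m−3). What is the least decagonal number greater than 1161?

Solve n(4n−3) > 1161 for integer n.
The largest n with value ≤ 1161 is 17 (since 1105 ≤ 1161 < 1242), so the first above is n = 18, value 1242.

1242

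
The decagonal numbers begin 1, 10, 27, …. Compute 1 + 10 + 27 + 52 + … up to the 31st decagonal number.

40176

Σ i(4i−3) = 4Σi² − 3Σi over i = 1..31.
Σi = 496 and Σi² = 10416.
4·10416 − 3·496 = 40176.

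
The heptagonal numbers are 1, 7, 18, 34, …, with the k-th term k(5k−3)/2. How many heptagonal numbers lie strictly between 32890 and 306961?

The n-th heptagonal number is n(5n−3)/2.
Smallest index with value > 32890: n = 116 (giving 33466).
Largest index with value < 306961: n = 350 (giving 305725).
Indices 116 through 350: 235 terms.

235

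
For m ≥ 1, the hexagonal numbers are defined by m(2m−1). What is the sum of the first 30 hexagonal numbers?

Σ i(2i−1) = 2Σi² − Σi over i = 1..30.
Σi = 465 and Σi² = 9455.
2·9455 − 1·465 = 18445.

18445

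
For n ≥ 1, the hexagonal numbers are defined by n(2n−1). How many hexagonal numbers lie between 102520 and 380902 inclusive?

210

The n-th hexagonal number is n(2n−1).
Smallest index with value ≥ 102520: n = 227 (giving 102831).
Largest index with value ≤ 380902: n = 436 (giving 379756).
Indices 227 through 436: 210 terms.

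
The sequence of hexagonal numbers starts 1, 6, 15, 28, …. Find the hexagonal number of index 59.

6903

The 59th hexagonal number is n(2n−1) with n = 59.
59·(2·59 − 1) = 59·117 = 6903.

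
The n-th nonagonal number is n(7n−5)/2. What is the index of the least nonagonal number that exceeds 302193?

Solve n(7n−5)/2 > 302193 for integer n.
The largest n with value ≤ 302193 is 294 (since 301791 ≤ 302193 < 303850), so the first above is n = 295, value 303850.

295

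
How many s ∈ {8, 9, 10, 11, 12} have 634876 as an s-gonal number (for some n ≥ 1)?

1

s = 8: P(8, 460) = 633880 and P(8, 461) = 636641; 634876 is not s-gonal.
s = 9: P(9, 426) = 634101 and P(9, 427) = 637084; 634876 is not s-gonal.
s = 10: P(10, 398) = 632422 and P(10, 399) = 635607; 634876 is not s-gonal.
s = 11: P(11, 376) = 634876. ✓
s = 12: P(12, 356) = 632256 and P(12, 357) = 635817; 634876 is not s-gonal.
Hits: s ∈ {11} → 1.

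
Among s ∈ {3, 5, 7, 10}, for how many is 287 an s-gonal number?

1

s = 3: P(3, 23) = 276 and P(3, 24) = 300; 287 is not s-gonal.
s = 5: P(5, 14) = 287. ✓
s = 7: P(7, 11) = 286 and P(7, 12) = 342; 287 is not s-gonal.
s = 10: P(10, 8) = 232 and P(10, 9) = 297; 287 is not s-gonal.
Hits: s ∈ {5} → 1.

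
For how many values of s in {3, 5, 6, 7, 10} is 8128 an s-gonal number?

2

s = 3: P(3, 127) = 8128. ✓
s = 5: P(5, 73) = 7957 and P(5, 74) = 8177; 8128 is not s-gonal.
s = 6: P(6, 64) = 8128. ✓
s = 7: P(7, 57) = 8037 and P(7, 58) = 8323; 8128 is not s-gonal.
s = 10: P(10, 45) = 7965 and P(10, 46) = 8326; 8128 is not s-gonal.
Hits: s ∈ {3, 6} → 2.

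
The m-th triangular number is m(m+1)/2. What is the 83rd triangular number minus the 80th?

246

83·84/2 = 3486 and 80·81/2 = 3240.
Difference: 3486 − 3240 = 246.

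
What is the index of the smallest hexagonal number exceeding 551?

Solve n(2n−1) > 551 for integer n.
The largest n with value ≤ 551 is 16 (since 496 ≤ 551 < 561), so the first above is n = 17, value 561.

17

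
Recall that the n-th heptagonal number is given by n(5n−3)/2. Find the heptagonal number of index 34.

2839

34·(5·34 − 3)/2 = 34·167/2 = 2839.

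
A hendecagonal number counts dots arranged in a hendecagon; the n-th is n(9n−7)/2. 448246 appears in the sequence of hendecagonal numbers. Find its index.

316

Set n(9n−7)/2 = 448246, giving 9n² − 7n − 896492 = 0.
The discriminant is 49 + 72·448246 = 32273761, and √32273761 = 5681.
So n = (7 + 5681) / 18 = 5688/18 = 316.
Check: 316·(9·316 − 7)/2 = 448246. ✓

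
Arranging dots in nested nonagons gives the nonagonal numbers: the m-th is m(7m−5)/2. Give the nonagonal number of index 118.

118·(7·118 − 5)/2 = 118·821/2 = 48439.

48439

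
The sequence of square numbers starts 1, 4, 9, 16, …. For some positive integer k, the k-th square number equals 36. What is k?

We need n² = 36, so n = √36 = 6.

6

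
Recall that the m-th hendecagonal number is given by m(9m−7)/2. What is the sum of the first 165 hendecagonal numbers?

Σ i(9i−7)/2 = (9Σi² − 7Σi) / 2 over i = 1..165.
Σi = 13695 and Σi² = 1511015.
(9·1511015 − 7·13695) / 2 = 13503270/2 = 6751635.

6751635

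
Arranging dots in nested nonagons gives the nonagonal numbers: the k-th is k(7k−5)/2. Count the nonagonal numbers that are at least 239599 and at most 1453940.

The n-th nonagonal number is n(7n−5)/2.
Smallest index with value ≥ 239599: n = 262 (giving 239599).
Largest index with value ≤ 1453940: n = 644 (giving 1449966).
Indices 262 through 644: 383 terms.

383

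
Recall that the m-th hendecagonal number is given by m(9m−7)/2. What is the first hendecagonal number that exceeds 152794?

153365

Solve n(9n−7)/2 > 152794 for integer n.
The largest n with value ≤ 152794 is 184 (since 151708 ≤ 152794 < 153365), so the first above is n = 185, value 153365.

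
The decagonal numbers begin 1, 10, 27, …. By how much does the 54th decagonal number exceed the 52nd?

842

54·(4·54 − 3) = 11502 and 52·(4·52 − 3) = 10660.
Difference: 11502 − 10660 = 842.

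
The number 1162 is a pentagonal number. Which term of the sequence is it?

28

Set n(3n−1)/2 = 1162, giving 3n² − n − 2324 = 0.
The discriminant is 1 + 24·1162 = 27889, and √27889 = 167.
So n = (1 + 167) / 6 = 168/6 = 28.
Check: 28·(3·28 − 1)/2 = 1162. ✓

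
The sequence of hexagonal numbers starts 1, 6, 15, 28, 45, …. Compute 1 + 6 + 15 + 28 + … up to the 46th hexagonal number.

Σ i(2i−1) = 2Σi² − Σi over i = 1..46.
Σi = 1081 and Σi² = 33511.
2·33511 − 1·1081 = 65941.

65941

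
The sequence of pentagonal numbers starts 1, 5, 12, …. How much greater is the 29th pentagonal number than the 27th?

29·(3·29 − 1)/2 = 1247 and 27·(3·27 − 1)/2 = 1080.
Difference: 1247 − 1080 = 167.

167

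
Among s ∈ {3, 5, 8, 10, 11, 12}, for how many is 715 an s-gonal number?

s = 3: P(3, 37) = 703 and P(3, 38) = 741; 715 is not s-gonal.
s = 5: P(5, 22) = 715. ✓
s = 8: P(8, 15) = 645 and P(8, 16) = 736; 715 is not s-gonal.
s = 10: P(10, 13) = 637 and P(10, 14) = 742; 715 is not s-gonal.
s = 11: P(11, 13) = 715. ✓
s = 12: P(12, 12) = 672 and P(12, 13) = 793; 715 is not s-gonal.
Hits: s ∈ {5, 11} → 2.

2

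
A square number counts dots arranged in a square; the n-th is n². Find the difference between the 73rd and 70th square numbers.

429

73² = 5329 and 70² = 4900.
Difference: 5329 − 4900 = 429.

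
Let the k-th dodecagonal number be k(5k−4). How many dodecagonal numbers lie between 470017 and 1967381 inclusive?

The n-th dodecagonal number is n(5n−4).
Smallest index with value ≥ 470017: n = 307 (giving 470017).
Largest index with value ≤ 1967381: n = 627 (giving 1963137).
Indices 307 through 627: 321 terms.

321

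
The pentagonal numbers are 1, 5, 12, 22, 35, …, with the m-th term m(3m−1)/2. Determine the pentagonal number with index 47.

3290

The 47th pentagonal number is n(3n−1)/2 with n = 47.
47·(3·47 − 1)/2 = 47·140/2 = 47·70 = 3290.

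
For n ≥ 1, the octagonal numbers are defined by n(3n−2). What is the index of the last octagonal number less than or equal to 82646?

Solve n(3n−2) ≤ 82646 for integer n.
n = 166 gives 82336 ≤ 82646, while n = 167 gives 83333 > 82646; so the answer is index 166.

166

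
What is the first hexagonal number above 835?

861

Solve n(2n−1) > 835 for integer n.
The largest n with value ≤ 835 is 20 (since 780 ≤ 835 < 861), so the first above is n = 21, value 861.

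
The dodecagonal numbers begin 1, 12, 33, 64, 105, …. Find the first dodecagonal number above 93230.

93297

Solve n(5n−4) > 93230 for integer n.
The largest n with value ≤ 93230 is 136 (since 91936 ≤ 93230 < 93297), so the first above is n = 137, value 93297.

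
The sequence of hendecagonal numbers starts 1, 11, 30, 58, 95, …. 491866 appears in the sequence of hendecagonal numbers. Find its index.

331

Set n(9n−7)/2 = 491866, giving 9n² − 7n − 983732 = 0.
So n = (7 + 5951) / 18 = 5958/18 = 331.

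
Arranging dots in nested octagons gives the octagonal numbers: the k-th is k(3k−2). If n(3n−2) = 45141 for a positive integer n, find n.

Set n(3n−2) = 45141, giving 3n² − 2n − 45141 = 0.
The discriminant is 4 + 12·45141 = 541696, and √541696 = 736.
So n = (2 + 736) / 6 = 738/6 = 123.

123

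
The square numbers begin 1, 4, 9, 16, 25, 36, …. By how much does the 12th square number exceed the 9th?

63

12² = 144 and 9² = 81.
Difference: 144 − 81 = 63.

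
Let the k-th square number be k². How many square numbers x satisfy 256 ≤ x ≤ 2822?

38

The n-th square number is n².
Smallest index with value ≥ 256: n = 16 (giving 256).
Largest index with value ≤ 2822: n = 53 (giving 2809).
Indices 16 through 53: 38 terms.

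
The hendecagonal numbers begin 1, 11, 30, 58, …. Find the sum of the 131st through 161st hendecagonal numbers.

2968901

Σ i(9i−7)/2 = (9Σi² − 7Σi) / 2 over i = 131..161.
Σi = 13041 − 8515 = 4526 and Σi² = 1404081 − 740805 = 663276.
(9·663276 − 7·4526) / 2 = 5937802/2 = 2968901.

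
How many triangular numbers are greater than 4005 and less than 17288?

The n-th triangular number is n(n+1)/2.
Smallest index with value > 4005: n = 90 (giving 4095).
Largest index with value < 17288: n = 185 (giving 17205).
Indices 90 through 185: 96 terms.

96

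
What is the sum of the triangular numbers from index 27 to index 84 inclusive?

Σ i(i+1)/2 = (Σi² + Σi) / 2 over i = 27..84.
Σi = 3570 − 351 = 3219 and Σi² = 201110 − 6201 = 194909.
(1·194909 + 1·3219) / 2 = 198128/2 = 99064.

99064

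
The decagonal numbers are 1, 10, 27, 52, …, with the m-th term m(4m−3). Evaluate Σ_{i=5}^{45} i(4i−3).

122385

Σ i(4i−3) = 4Σi² − 3Σi over i = 5..45.
Σi = 1035 − 10 = 1025 and Σi² = 31395 − 30 = 31365.
4·31365 − 3·1025 = 122385.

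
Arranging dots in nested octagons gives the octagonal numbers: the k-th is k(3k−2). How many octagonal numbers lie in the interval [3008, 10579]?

The n-th octagonal number is n(3n−2).
Smallest index with value ≥ 3008: n = 32 (giving 3008).
Largest index with value ≤ 10579: n = 59 (giving 10325).
Indices 32 through 59: 28 terms.

28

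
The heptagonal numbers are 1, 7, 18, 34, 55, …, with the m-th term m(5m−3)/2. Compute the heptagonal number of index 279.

194184

The 279th heptagonal number is n(5n−3)/2 with n = 279.
279·(5·279 − 3)/2 = 279·1392/2 = 279·696 = 194184.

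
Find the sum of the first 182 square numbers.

2026115

Σ_{i=1}^{182} i² = 182·183·365/6 = 2026115.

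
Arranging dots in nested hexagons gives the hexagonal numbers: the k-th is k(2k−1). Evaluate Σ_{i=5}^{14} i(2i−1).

1875

Σ i(2i−1) = 2Σi² − Σi over i = 5..14.
Σi = 105 − 10 = 95 and Σi² = 1015 − 30 = 985.
2·985 − 1·95 = 1875.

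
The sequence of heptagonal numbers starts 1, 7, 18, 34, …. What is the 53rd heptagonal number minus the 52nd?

Consecutive heptagonal numbers differ by 5n − 4: here 5·53 − 4 = 261.

261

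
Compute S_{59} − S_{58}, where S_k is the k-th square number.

n² − (n−1)² = 2n − 1, so 59² − 58² = 2·59 − 1 = 117.

117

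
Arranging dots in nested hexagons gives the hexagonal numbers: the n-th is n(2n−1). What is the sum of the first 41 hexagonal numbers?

Σ i(2i−1) = 2Σi² − Σi over i = 1..41.
Σi = 861 and Σi² = 23821.
2·23821 − 1·861 = 46781.

46781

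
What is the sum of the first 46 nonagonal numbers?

Σ i(7i−5)/2 = (7Σi² − 5Σi) / 2 over i = 1..46.
Σi = 1081 and Σi² = 33511.
(7·33511 − 5·1081) / 2 = 229172/2 = 114586.

114586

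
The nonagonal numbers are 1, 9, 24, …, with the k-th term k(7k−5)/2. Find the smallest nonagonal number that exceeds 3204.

3286

Solve n(7n−5)/2 > 3204 for integer n.
The largest n with value ≤ 3204 is 30 (since 3075 ≤ 3204 < 3286), so the first above is n = 31, value 3286.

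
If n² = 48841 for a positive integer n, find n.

We need n² = 48841, so n = √48841 = 221.
Check: 221² = 48841. ✓

221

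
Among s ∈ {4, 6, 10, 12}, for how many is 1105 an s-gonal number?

1

s = 4: P(4, 33) = 1089 and P(4, 34) = 1156; 1105 is not s-gonal.
s = 6: P(6, 23) = 1035 and P(6, 24) = 1128; 1105 is not s-gonal.
s = 10: P(10, 17) = 1105. ✓
s = 12: P(12, 15) = 1065 and P(12, 16) = 1216; 1105 is not s-gonal.
Hits: s ∈ {10} → 1.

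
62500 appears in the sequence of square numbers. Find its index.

We need n² = 62500, so n = √62500 = 250.

250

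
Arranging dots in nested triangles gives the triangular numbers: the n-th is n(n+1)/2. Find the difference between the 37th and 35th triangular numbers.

73

37·38/2 = 703 and 35·36/2 = 630.
Difference: 703 − 630 = 73.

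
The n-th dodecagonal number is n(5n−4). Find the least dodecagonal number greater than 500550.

501177

Solve n(5n−4) > 500550 for integer n.
The largest n with value ≤ 500550 is 316 (since 498016 ≤ 500550 < 501177), so the first above is n = 317, value 501177.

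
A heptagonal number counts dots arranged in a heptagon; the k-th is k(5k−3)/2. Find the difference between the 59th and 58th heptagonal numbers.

Consecutive heptagonal numbers differ by 5n − 4: here 5·59 − 4 = 291.

291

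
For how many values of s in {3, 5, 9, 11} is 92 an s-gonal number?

1

s = 3: P(3, 13) = 91 and P(3, 14) = 105; 92 is not s-gonal.
s = 5: P(5, 8) = 92. ✓
s = 9: P(9, 5) = 75 and P(9, 6) = 111; 92 is not s-gonal.
s = 11: P(11, 4) = 58 and P(11, 5) = 95; 92 is not s-gonal.
Hits: s ∈ {5} → 1.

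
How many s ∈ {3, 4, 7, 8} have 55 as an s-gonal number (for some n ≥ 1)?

2

s = 3: P(3, 10) = 55. ✓
s = 4: P(4, 7) = 49 and P(4, 8) = 64; 55 is not s-gonal.
s = 7: P(7, 5) = 55. ✓
s = 8: P(8, 4) = 40 and P(8, 5) = 65; 55 is not s-gonal.
Hits: s ∈ {3, 7} → 2.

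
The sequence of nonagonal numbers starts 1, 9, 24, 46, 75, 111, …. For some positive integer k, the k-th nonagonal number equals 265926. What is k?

276

Set n(7n−5)/2 = 265926, giving 7n² − 5n − 531852 = 0.
So n = (5 + 3859) / 14 = 3864/14 = 276.
Check: 276·(7·276 − 5)/2 = 265926. ✓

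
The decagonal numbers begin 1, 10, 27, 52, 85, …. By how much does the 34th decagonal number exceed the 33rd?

265

Consecutive decagonal numbers differ by 8n − 7: here 8·34 − 7 = 265.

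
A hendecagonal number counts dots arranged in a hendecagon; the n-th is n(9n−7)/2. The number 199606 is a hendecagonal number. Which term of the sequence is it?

Set n(9n−7)/2 = 199606, giving 9n² − 7n − 399212 = 0.
So n = (7 + 3791) / 18 = 3798/18 = 211.

211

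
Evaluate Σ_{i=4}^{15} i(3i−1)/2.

Σ i(3i−1)/2 = (3Σi² − Σi) / 2 over i = 4..15.
Σi = 120 − 6 = 114 and Σi² = 1240 − 14 = 1226.
(3·1226 − 1·114) / 2 = 3564/2 = 1782.

1782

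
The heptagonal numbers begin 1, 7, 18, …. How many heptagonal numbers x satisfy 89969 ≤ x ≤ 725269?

348

The n-th heptagonal number is n(5n−3)/2.
Smallest index with value ≥ 89969: n = 191 (giving 90916).
Largest index with value ≤ 725269: n = 538 (giving 722803).
Indices 191 through 538: 348 terms.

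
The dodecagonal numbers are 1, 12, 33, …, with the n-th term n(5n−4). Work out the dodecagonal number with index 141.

The 141st dodecagonal number is n(5n−4) with n = 141.
141·(5·141 − 4) = 141·701 = 98841.

98841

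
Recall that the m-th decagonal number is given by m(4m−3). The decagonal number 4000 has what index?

32

Set n(4n−3) = 4000, giving 4n² − 3n − 4000 = 0.
The discriminant is 9 + 16·4000 = 64009, and √64009 = 253.
So n = (3 + 253) / 8 = 256/8 = 32.
Check: 32·(4·32 − 3) = 4000. ✓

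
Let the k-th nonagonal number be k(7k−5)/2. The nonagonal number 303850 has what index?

Set n(7n−5)/2 = 303850, giving 7n² − 5n − 607700 = 0.
So n = (5 + 4125) / 14 = 4130/14 = 295.
Check: 295·(7·295 − 5)/2 = 303850. ✓

295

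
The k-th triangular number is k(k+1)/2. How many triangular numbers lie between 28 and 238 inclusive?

15

The n-th triangular number is n(n+1)/2.
Smallest index with value ≥ 28: n = 7 (giving 28).
Largest index with value ≤ 238: n = 21 (giving 231).
Indices 7 through 21: 15 terms.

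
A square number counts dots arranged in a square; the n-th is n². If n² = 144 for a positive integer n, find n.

12

We need n² = 144, so n = √144 = 12.
Check: 12² = 144. ✓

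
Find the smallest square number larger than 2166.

2209

Solve n² > 2166 for integer n.
The largest n with value ≤ 2166 is 46 (since 2116 ≤ 2166 < 2209), so the first above is n = 47, value 2209.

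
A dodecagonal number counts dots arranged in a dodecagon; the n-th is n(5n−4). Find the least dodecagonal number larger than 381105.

382537

Solve n(5n−4) > 381105 for integer n.
The largest n with value ≤ 381105 is 276 (since 379776 ≤ 381105 < 382537), so the first above is n = 277, value 382537.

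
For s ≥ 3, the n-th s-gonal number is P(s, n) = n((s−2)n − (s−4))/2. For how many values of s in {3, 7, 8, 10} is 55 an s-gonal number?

s = 3: P(3, 10) = 55. ✓
s = 7: P(7, 5) = 55. ✓
s = 8: P(8, 4) = 40 and P(8, 5) = 65; 55 is not s-gonal.
s = 10: P(10, 4) = 52 and P(10, 5) = 85; 55 is not s-gonal.
Hits: s ∈ {3, 7} → 2.

2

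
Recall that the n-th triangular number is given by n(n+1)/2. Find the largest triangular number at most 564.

561

Solve n(n+1)/2 ≤ 564 for integer n.
n = 33 gives 561 ≤ 564, while n = 34 gives 595 > 564; so the answer is 561.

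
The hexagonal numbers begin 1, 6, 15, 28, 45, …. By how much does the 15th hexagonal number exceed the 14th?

57

Consecutive hexagonal numbers differ by 4n − 3: here 4·15 − 3 = 57.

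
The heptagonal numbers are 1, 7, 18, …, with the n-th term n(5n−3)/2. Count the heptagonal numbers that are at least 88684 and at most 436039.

The n-th heptagonal number is n(5n−3)/2.
Smallest index with value ≥ 88684: n = 189 (giving 89019).
Largest index with value ≤ 436039: n = 417 (giving 434097).
Indices 189 through 417: 229 terms.

229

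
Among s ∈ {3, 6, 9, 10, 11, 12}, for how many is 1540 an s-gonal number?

s = 3: P(3, 55) = 1540. ✓
s = 6: P(6, 28) = 1540. ✓
s = 9: P(9, 21) = 1491 and P(9, 22) = 1639; 1540 is not s-gonal.
s = 10: P(10, 20) = 1540. ✓
s = 11: P(11, 18) = 1395 and P(11, 19) = 1558; 1540 is not s-gonal.
s = 12: P(12, 17) = 1377 and P(12, 18) = 1548; 1540 is not s-gonal.
Hits: s ∈ {3, 6, 10} → 3.

3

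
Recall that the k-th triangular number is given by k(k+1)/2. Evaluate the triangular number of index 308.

308·309/2 = 95172/2 = 47586.

47586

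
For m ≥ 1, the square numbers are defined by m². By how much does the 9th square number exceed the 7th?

9² = 81 and 7² = 49.
Difference: 81 − 49 = 32.

32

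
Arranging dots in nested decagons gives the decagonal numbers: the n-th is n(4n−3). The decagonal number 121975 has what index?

175

Set n(4n−3) = 121975, giving 4n² − 3n − 121975 = 0.
So n = (3 + 1397) / 8 = 1400/8 = 175.
Check: 175·(4·175 − 3) = 121975. ✓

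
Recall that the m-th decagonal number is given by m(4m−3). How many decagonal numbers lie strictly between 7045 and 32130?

47

The n-th decagonal number is n(4n−3).
Smallest index with value > 7045: n = 43 (giving 7267).
Largest index with value < 32130: n = 89 (giving 31417).
Indices 43 through 89: 47 terms.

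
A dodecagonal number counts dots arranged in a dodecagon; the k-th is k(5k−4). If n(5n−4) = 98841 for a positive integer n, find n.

141

Set n(5n−4) = 98841, giving 5n² − 4n − 98841 = 0.
The discriminant is 16 + 20·98841 = 1976836, and √1976836 = 1406.
So n = (4 + 1406) / 10 = 1410/10 = 141.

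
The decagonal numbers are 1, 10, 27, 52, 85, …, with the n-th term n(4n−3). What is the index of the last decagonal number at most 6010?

Solve n(4n−3) ≤ 6010 for integer n.
n = 39 gives 5967 ≤ 6010, while n = 40 gives 6280 > 6010; so the answer is index 39.

39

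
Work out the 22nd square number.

484

The 22nd square number is n² with n = 22.
22² = 484.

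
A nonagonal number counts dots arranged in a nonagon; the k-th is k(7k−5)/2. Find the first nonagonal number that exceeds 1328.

1350

Solve n(7n−5)/2 > 1328 for integer n.
The largest n with value ≤ 1328 is 19 (since 1216 ≤ 1328 < 1350), so the first above is n = 20, value 1350.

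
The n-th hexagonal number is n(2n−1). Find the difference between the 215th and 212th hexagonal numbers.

2559

215·(2·215 − 1) = 92235 and 212·(2·212 − 1) = 89676.
Difference: 92235 − 89676 = 2559.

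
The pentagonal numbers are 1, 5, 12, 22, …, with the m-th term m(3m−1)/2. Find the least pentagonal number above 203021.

204057

Solve n(3n−1)/2 > 203021 for integer n.
The largest n with value ≤ 203021 is 368 (since 202952 ≤ 203021 < 204057), so the first above is n = 369, value 204057.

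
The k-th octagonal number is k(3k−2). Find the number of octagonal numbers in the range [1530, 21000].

62

The n-th octagonal number is n(3n−2).
Smallest index with value ≥ 1530: n = 23 (giving 1541).
Largest index with value ≤ 21000: n = 84 (giving 21000).
Indices 23 through 84: 62 terms.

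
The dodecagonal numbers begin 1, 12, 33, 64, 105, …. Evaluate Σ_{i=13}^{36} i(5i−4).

Σ i(5i−4) = 5Σi² − 4Σi over i = 13..36.
Σi = 666 − 78 = 588 and Σi² = 16206 − 650 = 15556.
5·15556 − 4·588 = 75428.

75428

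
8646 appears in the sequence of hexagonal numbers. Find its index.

Set n(2n−1) = 8646, giving 2n² − n − 8646 = 0.
The discriminant is 1 + 8·8646 = 69169, and √69169 = 263.
So n = (1 + 263) / 4 = 264/4 = 66.

66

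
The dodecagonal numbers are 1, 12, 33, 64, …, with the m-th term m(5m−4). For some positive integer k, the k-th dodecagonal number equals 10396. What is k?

Set n(5n−4) = 10396, giving 5n² − 4n − 10396 = 0.
So n = (4 + 456) / 10 = 460/10 = 46.

46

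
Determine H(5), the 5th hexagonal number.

45

5·(2·5 − 1) = 5·9 = 45.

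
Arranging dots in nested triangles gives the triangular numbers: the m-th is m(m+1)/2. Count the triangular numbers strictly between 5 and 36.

The n-th triangular number is n(n+1)/2.
Smallest index with value > 5: n = 3 (giving 6).
Largest index with value < 36: n = 7 (giving 28).
Indices 3 through 7: 5 terms.

5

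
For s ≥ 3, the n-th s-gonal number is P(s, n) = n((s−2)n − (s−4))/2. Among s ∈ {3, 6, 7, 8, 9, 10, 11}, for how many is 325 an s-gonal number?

3

s = 3: P(3, 25) = 325. ✓
s = 6: P(6, 13) = 325. ✓
s = 7: P(7, 11) = 286 and P(7, 12) = 342; 325 is not s-gonal.
s = 8: P(8, 10) = 280 and P(8, 11) = 341; 325 is not s-gonal.
s = 9: P(9, 10) = 325. ✓
s = 10: P(10, 9) = 297 and P(10, 10) = 370; 325 is not s-gonal.
s = 11: P(11, 8) = 260 and P(11, 9) = 333; 325 is not s-gonal.
Hits: s ∈ {3, 6, 9} → 3.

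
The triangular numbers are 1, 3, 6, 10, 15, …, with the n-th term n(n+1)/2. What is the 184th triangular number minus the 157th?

184·185/2 = 17020 and 157·158/2 = 12403.
Difference: 17020 − 12403 = 4617.

4617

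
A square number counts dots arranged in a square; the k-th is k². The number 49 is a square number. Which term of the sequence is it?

We need n² = 49, so n = √49 = 7.

7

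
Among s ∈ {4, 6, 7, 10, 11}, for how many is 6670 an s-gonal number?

s = 4: P(4, 81) = 6561 and P(4, 82) = 6724; 6670 is not s-gonal.
s = 6: P(6, 58) = 6670. ✓
s = 7: P(7, 51) = 6426 and P(7, 52) = 6682; 6670 is not s-gonal.
s = 10: P(10, 41) = 6601 and P(10, 42) = 6930; 6670 is not s-gonal.
s = 11: P(11, 38) = 6365 and P(11, 39) = 6708; 6670 is not s-gonal.
Hits: s ∈ {6} → 1.

1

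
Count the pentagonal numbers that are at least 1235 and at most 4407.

The n-th pentagonal number is n(3n−1)/2.
Smallest index with value ≥ 1235: n = 29 (giving 1247).
Largest index with value ≤ 4407: n = 54 (giving 4347).
Indices 29 through 54: 26 terms.

26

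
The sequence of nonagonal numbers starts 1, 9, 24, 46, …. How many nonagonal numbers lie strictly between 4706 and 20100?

The n-th nonagonal number is n(7n−5)/2.
Smallest index with value > 4706: n = 38 (giving 4959).
Largest index with value < 20100: n = 76 (giving 20026).
Indices 38 through 76: 39 terms.

39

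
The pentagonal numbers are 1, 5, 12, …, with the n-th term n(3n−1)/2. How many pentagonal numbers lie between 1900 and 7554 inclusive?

36

The n-th pentagonal number is n(3n−1)/2.
Smallest index with value ≥ 1900: n = 36 (giving 1926).
Largest index with value ≤ 7554: n = 71 (giving 7526).
Indices 36 through 71: 36 terms.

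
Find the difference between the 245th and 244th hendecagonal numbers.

2197

Consecutive hendecagonal numbers differ by 9n − 8: here 9·245 − 8 = 2197.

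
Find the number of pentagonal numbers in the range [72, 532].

The n-th pentagonal number is n(3n−1)/2.
Smallest index with value ≥ 72: n = 8 (giving 92).
Largest index with value ≤ 532: n = 19 (giving 532).
Indices 8 through 19: 12 terms.

12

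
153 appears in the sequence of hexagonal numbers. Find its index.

Set n(2n−1) = 153, giving 2n² − n − 153 = 0.
The discriminant is 1 + 8·153 = 1225, and √1225 = 35.
So n = (1 + 35) / 4 = 36/4 = 9.

9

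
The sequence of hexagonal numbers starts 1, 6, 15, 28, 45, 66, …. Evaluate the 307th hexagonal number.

The 307th hexagonal number is n(2n−1) with n = 307.
307·(2·307 − 1) = 307·613 = 188191.

188191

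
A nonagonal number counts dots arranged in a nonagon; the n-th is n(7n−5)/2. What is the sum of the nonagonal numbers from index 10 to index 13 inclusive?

Σ i(7i−5)/2 = (7Σi² − 5Σi) / 2 over i = 10..13.
Σi = 91 − 45 = 46 and Σi² = 819 − 285 = 534.
(7·534 − 5·46) / 2 = 3508/2 = 1754.

1754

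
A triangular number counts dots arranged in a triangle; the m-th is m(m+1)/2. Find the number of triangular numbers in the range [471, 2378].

The n-th triangular number is n(n+1)/2.
Smallest index with value ≥ 471: n = 31 (giving 496).
Largest index with value ≤ 2378: n = 68 (giving 2346).
Indices 31 through 68: 38 terms.

38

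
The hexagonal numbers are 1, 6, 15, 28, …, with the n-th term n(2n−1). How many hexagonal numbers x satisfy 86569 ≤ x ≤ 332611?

The n-th hexagonal number is n(2n−1).
Smallest index with value ≥ 86569: n = 209 (giving 87153).
Largest index with value ≤ 332611: n = 408 (giving 332520).
Indices 209 through 408: 200 terms.

200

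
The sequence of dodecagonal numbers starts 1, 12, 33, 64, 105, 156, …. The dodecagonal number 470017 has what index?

Set n(5n−4) = 470017, giving 5n² − 4n − 470017 = 0.
The discriminant is 16 + 20·470017 = 9400356, and √9400356 = 3066.
So n = (4 + 3066) / 10 = 3070/10 = 307.
Check: 307·(5·307 − 4) = 470017. ✓

307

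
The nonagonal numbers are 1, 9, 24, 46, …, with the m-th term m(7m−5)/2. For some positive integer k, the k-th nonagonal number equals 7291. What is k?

Set n(7n−5)/2 = 7291, giving 7n² − 5n − 14582 = 0.
So n = (5 + 639) / 14 = 644/14 = 46.
Check: 46·(7·46 − 5)/2 = 7291. ✓

46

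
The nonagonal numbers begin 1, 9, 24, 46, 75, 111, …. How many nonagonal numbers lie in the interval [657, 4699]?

The n-th nonagonal number is n(7n−5)/2.
Smallest index with value ≥ 657: n = 15 (giving 750).
Largest index with value ≤ 4699: n = 37 (giving 4699).
Indices 15 through 37: 23 terms.

23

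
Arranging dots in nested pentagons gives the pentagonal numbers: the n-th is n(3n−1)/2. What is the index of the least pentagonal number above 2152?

39

Solve n(3n−1)/2 > 2152 for integer n.
The largest n with value ≤ 2152 is 38 (since 2147 ≤ 2152 < 2262), so the first above is n = 39, value 2262.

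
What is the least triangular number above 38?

45

Solve n(n+1)/2 > 38 for integer n.
The largest n with value ≤ 38 is 8 (since 36 ≤ 38 < 45), so the first above is n = 9, value 45.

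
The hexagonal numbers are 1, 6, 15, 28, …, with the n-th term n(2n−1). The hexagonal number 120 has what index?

Set n(2n−1) = 120, giving 2n² − n − 120 = 0.
So n = (1 + 31) / 4 = 32/4 = 8.
Check: 8·(2·8 − 1) = 120. ✓

8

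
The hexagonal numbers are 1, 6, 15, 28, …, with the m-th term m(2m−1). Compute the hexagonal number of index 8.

The 8th hexagonal number is n(2n−1) with n = 8.
8·(2·8 − 1) = 8·15 = 120.

120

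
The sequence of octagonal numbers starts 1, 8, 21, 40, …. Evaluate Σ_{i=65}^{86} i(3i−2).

375551

Σ i(3i−2) = 3Σi² − 2Σi over i = 65..86.
Σi = 3741 − 2080 = 1661 and Σi² = 215731 − 89440 = 126291.
3·126291 − 2·1661 = 375551.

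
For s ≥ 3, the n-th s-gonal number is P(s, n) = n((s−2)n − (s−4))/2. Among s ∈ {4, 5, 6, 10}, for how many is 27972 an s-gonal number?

1

s = 4: P(4, 167) = 27889 and P(4, 168) = 28224; 27972 is not s-gonal.
s = 5: P(5, 136) = 27676 and P(5, 137) = 28085; 27972 is not s-gonal.
s = 6: P(6, 118) = 27730 and P(6, 119) = 28203; 27972 is not s-gonal.
s = 10: P(10, 84) = 27972. ✓
Hits: s ∈ {10} → 1.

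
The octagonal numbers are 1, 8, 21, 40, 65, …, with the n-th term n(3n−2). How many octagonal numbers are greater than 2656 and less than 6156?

The n-th octagonal number is n(3n−2).
Smallest index with value > 2656: n = 31 (giving 2821).
Largest index with value < 6156: n = 45 (giving 5985).
Indices 31 through 45: 15 terms.

15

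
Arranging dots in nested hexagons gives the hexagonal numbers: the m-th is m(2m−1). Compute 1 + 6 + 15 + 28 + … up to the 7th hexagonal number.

Σ i(2i−1) = 2Σi² − Σi over i = 1..7.
Σi = 28 and Σi² = 140.
2·140 − 1·28 = 252.

252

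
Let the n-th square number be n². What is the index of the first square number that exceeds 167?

Solve n² > 167 for integer n.
The largest n with value ≤ 167 is 12 (since 144 ≤ 167 < 169), so the first above is n = 13, value 169.

13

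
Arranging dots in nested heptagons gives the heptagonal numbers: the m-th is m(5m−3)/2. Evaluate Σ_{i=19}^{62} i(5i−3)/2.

Σ i(5i−3)/2 = (5Σi² − 3Σi) / 2 over i = 19..62.
Σi = 1953 − 171 = 1782 and Σi² = 81375 − 2109 = 79266.
(5·79266 − 3·1782) / 2 = 390984/2 = 195492.

195492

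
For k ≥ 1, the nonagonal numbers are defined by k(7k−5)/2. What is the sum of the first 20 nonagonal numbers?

9520

Σ i(7i−5)/2 = (7Σi² − 5Σi) / 2 over i = 1..20.
Σi = 210 and Σi² = 2870.
(7·2870 − 5·210) / 2 = 19040/2 = 9520.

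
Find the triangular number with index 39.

39·40/2 = 1560/2 = 780.

780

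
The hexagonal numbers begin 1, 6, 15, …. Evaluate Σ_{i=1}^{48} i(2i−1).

74872

Σ i(2i−1) = 2Σi² − Σi over i = 1..48.
Σi = 1176 and Σi² = 38024.
2·38024 − 1·1176 = 74872.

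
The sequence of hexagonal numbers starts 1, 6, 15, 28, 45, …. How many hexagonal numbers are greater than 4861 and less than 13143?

The n-th hexagonal number is n(2n−1).
Smallest index with value > 4861: n = 50 (giving 4950).
Largest index with value < 13143: n = 81 (giving 13041).
Indices 50 through 81: 32 terms.

32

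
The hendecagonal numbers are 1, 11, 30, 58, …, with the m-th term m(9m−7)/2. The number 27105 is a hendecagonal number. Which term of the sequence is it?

Set n(9n−7)/2 = 27105, giving 9n² − 7n − 54210 = 0.
So n = (7 + 1397) / 18 = 1404/18 = 78.
Check: 78·(9·78 − 7)/2 = 27105. ✓

78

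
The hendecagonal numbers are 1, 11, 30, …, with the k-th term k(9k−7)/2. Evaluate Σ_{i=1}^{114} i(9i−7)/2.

2228700

Σ i(9i−7)/2 = (9Σi² − 7Σi) / 2 over i = 1..114.
Σi = 6555 and Σi² = 500365.
(9·500365 − 7·6555) / 2 = 4457400/2 = 2228700.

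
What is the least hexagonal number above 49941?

50403

Solve n(2n−1) > 49941 for integer n.
The largest n with value ≤ 49941 is 158 (since 49770 ≤ 49941 < 50403), so the first above is n = 159, value 50403.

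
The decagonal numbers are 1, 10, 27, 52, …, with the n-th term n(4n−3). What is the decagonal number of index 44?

The 44th decagonal number is n(4n−3) with n = 44.
44·(4·44 − 3) = 44·173 = 7612.

7612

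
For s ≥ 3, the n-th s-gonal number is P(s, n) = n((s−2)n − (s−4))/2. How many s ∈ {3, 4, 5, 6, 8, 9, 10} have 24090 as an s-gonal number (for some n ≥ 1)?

s = 3: P(3, 219) = 24090. ✓
s = 4: P(4, 155) = 24025 and P(4, 156) = 24336; 24090 is not s-gonal.
s = 5: P(5, 126) = 23751 and P(5, 127) = 24130; 24090 is not s-gonal.
s = 6: P(6, 110) = 24090. ✓
s = 8: P(8, 89) = 23585 and P(8, 90) = 24120; 24090 is not s-gonal.
s = 9: P(9, 83) = 23904 and P(9, 84) = 24486; 24090 is not s-gonal.
s = 10: P(10, 77) = 23485 and P(10, 78) = 24102; 24090 is not s-gonal.
Hits: s ∈ {3, 6} → 2.

2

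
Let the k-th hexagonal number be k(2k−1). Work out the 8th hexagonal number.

120

The 8th hexagonal number is n(2n−1) with n = 8.
8·(2·8 − 1) = 8·15 = 120.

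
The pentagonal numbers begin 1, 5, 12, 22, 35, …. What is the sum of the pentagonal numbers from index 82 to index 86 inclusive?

Σ i(3i−1)/2 = (3Σi² − Σi) / 2 over i = 82..86.
Σi = 3741 − 3321 = 420 and Σi² = 215731 − 180441 = 35290.
(3·35290 − 1·420) / 2 = 105450/2 = 52725.

52725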